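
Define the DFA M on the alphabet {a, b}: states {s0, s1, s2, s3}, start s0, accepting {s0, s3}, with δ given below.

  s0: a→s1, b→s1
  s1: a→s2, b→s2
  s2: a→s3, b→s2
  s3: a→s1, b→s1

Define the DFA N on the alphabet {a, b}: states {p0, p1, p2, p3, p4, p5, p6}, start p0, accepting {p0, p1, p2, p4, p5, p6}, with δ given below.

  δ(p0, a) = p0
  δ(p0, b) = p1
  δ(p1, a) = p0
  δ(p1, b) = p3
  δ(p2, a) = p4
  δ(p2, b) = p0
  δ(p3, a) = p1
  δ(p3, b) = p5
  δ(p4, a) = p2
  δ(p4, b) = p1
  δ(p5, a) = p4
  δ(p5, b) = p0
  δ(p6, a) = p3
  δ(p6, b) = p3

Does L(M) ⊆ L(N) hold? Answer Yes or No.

Yes

Exploring the product automaton M × N from the start pair (s0, p0), following both machines on each input symbol, reaches 16 state pairs: (s0, p0), (s1, p0), (s1, p1), (s2, p0), (s2, p1), (s2, p3), (s3, p0), (s3, p1), (s2, p5), (s1, p3), (s3, p4), (s1, p2), (s2, p4), (s3, p2), (s1, p4), (s2, p2).
M accepts in {s0, s3} and N accepts in {p0, p1, p2, p4, p5, p6}. The reachable pairs whose M-component is accepting are (s0, p0), (s3, p0), (s3, p1), (s3, p4), (s3, p2); in each of them the N-component is accepting too, so the product for L(M) \ L(N) (M-component accepting, N-component rejecting) has no reachable accepting pair and the difference is empty.
Hence every string in L(M) is also in L(N).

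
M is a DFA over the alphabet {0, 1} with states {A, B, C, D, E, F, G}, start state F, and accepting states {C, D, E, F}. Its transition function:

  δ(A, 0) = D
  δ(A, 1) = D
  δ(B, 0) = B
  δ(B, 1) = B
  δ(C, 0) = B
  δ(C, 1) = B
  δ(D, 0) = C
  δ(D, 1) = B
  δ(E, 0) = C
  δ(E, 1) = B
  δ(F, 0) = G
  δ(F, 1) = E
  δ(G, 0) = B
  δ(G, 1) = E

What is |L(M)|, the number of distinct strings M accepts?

5

The useful subgraph on states {C, E, F, G} is acyclic, so L(M) is finite; the longest accepting path visits 4 useful states, giving maximum string length 3.
Counting accepting paths from F by length: 1 of length 0, 1 of length 1, 2 of length 2, 1 of length 3. Total 5.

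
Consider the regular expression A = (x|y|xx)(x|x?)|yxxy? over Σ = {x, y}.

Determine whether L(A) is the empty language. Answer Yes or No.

No

The string x matches the expression, so it belongs to L(A).
Since L(A) contains at least one string, it is not empty.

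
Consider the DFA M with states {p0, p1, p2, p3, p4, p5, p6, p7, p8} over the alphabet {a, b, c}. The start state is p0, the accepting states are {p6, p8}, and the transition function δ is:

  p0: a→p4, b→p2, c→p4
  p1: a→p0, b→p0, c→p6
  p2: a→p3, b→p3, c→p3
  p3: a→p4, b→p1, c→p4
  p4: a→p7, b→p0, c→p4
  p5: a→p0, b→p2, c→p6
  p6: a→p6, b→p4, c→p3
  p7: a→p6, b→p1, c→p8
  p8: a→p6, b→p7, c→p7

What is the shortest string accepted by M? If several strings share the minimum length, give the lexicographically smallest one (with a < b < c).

aaa

A breadth-first search from p0 reaches an accepting state first via the path p0 → p4 → p7 → p6 on input aaa.
No string of length < 3 is accepted (BFS exhausts all shorter strings without reaching an accepting state), and aaa is the lexicographically least accepting string of length 3.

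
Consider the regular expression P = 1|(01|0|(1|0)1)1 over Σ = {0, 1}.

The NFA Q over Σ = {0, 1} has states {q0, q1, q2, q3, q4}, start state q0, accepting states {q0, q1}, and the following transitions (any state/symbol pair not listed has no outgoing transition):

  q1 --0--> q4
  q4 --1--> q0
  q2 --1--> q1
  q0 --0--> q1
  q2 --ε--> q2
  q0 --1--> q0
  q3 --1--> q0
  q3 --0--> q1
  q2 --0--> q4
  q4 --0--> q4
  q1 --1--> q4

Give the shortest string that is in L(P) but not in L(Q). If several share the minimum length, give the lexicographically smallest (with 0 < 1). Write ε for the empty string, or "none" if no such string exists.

The string 01 is accepted by P but not by Q.
No shorter string lies in the difference, and 01 is the lexicographically first length-2 string in L(P) \ L(Q).

01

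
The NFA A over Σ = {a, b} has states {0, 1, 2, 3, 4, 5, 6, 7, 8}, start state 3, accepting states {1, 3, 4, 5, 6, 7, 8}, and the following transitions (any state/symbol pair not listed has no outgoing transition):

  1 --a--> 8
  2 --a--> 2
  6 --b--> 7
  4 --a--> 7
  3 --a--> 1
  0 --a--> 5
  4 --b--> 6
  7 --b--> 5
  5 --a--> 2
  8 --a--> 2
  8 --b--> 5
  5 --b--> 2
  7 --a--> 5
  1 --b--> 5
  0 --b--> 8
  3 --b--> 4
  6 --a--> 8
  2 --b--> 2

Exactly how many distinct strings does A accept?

The useful subgraph on states {1, 3, 4, 5, 6, 7, 8} is acyclic, so L(A) is finite; the longest accepting path visits 5 useful states, giving maximum string length 4.
Counting accepting paths from 3 by length: 1 of length 0, 2 of length 1, 4 of length 2, 5 of length 3, 3 of length 4. Total 15.

15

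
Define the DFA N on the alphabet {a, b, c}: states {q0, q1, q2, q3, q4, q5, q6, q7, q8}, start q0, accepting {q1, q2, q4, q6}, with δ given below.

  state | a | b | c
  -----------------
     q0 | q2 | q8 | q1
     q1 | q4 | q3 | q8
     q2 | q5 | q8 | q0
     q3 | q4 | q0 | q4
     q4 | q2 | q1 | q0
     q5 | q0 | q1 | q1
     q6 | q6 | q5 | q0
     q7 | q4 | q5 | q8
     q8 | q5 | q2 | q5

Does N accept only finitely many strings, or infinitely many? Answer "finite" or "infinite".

State q8 is reachable from the start and can reach an accepting state, and it lies on the cycle q8 → q2 → q8.
Traversing that cycle any number of times yields accepted strings of unbounded length, so the language is infinite.

infinite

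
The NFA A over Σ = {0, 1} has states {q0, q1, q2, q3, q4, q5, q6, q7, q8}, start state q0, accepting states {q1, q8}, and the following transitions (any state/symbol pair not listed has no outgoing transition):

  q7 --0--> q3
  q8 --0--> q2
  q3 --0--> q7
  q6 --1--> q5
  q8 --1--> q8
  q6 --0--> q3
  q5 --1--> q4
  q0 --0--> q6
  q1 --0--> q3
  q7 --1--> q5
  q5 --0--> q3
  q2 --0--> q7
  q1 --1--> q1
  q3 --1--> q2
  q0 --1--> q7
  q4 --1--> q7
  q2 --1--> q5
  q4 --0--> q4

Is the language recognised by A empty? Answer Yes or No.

Yes

The states reachable from the start state are {q0, q2, q3, q4, q5, q6, q7}.
None of the accepting states {q1, q8} is reachable, so no string is accepted and L(A) = ∅.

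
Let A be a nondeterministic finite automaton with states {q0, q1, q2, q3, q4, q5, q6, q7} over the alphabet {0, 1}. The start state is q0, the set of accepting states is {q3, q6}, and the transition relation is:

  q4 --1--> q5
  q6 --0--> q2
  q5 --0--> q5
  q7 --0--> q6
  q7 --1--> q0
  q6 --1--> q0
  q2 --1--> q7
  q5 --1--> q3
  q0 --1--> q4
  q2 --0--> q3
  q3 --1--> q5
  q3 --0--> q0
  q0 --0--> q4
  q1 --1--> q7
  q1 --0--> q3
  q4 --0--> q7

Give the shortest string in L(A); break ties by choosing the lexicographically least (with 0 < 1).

000

A breadth-first search from q0 reaches an accepting state first via the path q0 → q4 → q7 → q6 on input 000.
No string of length < 3 is accepted (BFS exhausts all shorter strings without reaching an accepting state), and 000 is the lexicographically least accepting string of length 3.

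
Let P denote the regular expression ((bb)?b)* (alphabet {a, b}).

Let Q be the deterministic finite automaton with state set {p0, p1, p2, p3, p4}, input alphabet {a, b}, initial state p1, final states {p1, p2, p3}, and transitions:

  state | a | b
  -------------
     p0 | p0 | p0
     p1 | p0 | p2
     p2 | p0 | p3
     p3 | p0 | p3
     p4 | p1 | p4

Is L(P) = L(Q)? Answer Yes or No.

Converting the expression P to a DFA (subset construction, then merging equivalent states) gives the minimal DFA with states {r0, r1}, start state r0, accepting states {r0} and transitions r0: a→r1, b→r0; r1: a→r1, b→r1.
Exploring the product automaton P × Q from the start pair (r0, p1), following both machines on each input symbol, reaches 4 state pairs: (r0, p1), (r1, p0), (r0, p2), (r0, p3).
P accepts in {r0} and Q accepts in {p1, p2, p3}. In every reachable pair the two components are either both accepting — (r0, p1), (r0, p2), (r0, p3) — or both non-accepting, so no string is accepted by exactly one of the machines: L(P) \ L(Q) and L(Q) \ L(P) are both empty.
Hence every string is accepted by P iff it is accepted by Q, and the two languages coincide.

Yes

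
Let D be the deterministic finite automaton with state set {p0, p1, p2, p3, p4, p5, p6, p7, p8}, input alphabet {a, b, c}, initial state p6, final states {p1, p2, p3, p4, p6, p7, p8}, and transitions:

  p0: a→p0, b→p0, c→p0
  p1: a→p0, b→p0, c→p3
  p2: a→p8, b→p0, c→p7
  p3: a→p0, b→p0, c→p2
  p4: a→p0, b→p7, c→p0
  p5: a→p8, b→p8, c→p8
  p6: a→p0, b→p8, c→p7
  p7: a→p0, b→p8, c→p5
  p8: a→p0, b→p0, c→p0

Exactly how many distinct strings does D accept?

7

The useful subgraph on states {p5, p6, p7, p8} is acyclic, so L(D) is finite; the longest accepting path visits 4 useful states, giving maximum string length 3.
Counting accepting paths from p6 by length: 1 of length 0, 2 of length 1, 1 of length 2, 3 of length 3. Total 7.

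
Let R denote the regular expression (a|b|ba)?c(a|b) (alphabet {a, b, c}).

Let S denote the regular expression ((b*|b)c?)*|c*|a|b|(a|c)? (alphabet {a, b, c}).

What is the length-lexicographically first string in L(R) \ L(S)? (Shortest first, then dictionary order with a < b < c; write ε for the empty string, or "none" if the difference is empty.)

ca

The string ca is accepted by R but not by S.
No shorter string lies in the difference, and ca is the lexicographically first length-2 string in L(R) \ L(S).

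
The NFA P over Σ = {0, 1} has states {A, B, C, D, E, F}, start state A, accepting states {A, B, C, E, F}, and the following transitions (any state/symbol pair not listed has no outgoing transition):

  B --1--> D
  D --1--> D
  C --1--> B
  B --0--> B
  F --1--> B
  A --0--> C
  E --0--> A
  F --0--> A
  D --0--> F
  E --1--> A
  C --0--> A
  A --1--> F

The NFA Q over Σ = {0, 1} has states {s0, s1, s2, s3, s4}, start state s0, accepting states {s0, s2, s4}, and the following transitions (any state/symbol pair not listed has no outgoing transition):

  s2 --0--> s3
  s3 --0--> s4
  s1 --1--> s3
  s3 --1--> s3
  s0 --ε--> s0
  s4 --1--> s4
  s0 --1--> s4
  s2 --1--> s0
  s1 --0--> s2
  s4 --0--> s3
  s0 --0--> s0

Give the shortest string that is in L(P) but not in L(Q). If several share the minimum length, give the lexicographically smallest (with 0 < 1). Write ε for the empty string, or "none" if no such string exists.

The string 10 is accepted by P but not by Q.
No shorter string lies in the difference, and 10 is the lexicographically first length-2 string in L(P) \ L(Q).

10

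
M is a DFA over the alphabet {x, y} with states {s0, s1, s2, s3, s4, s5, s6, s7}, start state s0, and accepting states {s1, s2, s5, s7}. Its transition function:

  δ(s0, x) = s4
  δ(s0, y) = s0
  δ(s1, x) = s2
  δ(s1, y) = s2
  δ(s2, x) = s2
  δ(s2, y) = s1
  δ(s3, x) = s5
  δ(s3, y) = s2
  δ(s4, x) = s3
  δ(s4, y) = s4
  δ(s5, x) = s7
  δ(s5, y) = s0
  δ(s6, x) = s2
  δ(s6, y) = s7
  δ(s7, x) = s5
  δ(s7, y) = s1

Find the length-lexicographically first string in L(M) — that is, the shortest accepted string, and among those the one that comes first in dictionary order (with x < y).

xxx

A breadth-first search from s0 reaches an accepting state first via the path s0 → s4 → s3 → s5 on input xxx.
No string of length < 3 is accepted (BFS exhausts all shorter strings without reaching an accepting state), and xxx is the lexicographically least accepting string of length 3.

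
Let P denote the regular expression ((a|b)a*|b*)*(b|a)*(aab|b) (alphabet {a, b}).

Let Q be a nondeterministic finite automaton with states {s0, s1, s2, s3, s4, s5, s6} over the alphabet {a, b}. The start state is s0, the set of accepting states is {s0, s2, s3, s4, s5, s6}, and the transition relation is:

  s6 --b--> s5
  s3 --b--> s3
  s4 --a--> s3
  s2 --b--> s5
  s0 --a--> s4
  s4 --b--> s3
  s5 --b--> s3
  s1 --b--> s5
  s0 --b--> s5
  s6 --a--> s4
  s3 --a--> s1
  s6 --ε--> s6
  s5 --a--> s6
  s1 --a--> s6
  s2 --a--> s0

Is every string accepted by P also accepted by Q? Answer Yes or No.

Converting the expression P to a DFA (subset construction, then merging equivalent states) gives the minimal DFA with states {p0, p1}, start state p0, accepting states {p1} and transitions p0: a→p0, b→p1; p1: a→p0, b→p1.
Exploring the product automaton P × Q from the start pair (p0, s0), following both machines on each input symbol, reaches 7 state pairs: (p0, s0), (p0, s4), (p1, s5), (p0, s3), (p1, s3), (p0, s6), (p0, s1).
P accepts in {p1} and Q accepts in {s0, s2, s3, s4, s5, s6}. The reachable pairs whose P-component is accepting are (p1, s5), (p1, s3); in each of them the Q-component is accepting too, so the product for L(P) \ L(Q) (P-component accepting, Q-component rejecting) has no reachable accepting pair and the difference is empty.
Hence every string in L(P) is also in L(Q).

Yes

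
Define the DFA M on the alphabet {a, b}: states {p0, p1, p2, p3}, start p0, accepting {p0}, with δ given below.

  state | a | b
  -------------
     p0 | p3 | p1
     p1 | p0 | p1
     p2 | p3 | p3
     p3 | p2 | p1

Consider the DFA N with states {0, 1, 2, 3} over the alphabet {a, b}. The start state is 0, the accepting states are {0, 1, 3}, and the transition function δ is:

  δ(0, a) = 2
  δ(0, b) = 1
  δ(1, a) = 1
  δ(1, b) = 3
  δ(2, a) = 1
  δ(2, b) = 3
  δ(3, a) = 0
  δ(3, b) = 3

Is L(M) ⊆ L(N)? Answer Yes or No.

Yes

Exploring the product automaton M × N from the start pair (p0, 0), following both machines on each input symbol, reaches 9 state pairs: (p0, 0), (p3, 2), (p1, 1), (p2, 1), (p1, 3), (p0, 1), (p3, 1), (p3, 3), (p2, 0).
M accepts in {p0} and N accepts in {0, 1, 3}. The reachable pairs whose M-component is accepting are (p0, 0), (p0, 1); in each of them the N-component is accepting too, so the product for L(M) \ L(N) (M-component accepting, N-component rejecting) has no reachable accepting pair and the difference is empty.
Hence every string in L(M) is also in L(N).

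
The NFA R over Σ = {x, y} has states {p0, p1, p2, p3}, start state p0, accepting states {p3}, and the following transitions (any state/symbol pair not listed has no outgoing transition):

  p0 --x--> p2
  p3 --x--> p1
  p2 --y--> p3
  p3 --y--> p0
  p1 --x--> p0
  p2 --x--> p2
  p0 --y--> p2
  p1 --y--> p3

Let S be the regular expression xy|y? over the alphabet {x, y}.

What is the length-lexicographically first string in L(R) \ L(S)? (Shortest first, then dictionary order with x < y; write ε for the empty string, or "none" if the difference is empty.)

The string yy is accepted by R but not by S.
No shorter string lies in the difference, and yy is the lexicographically first length-2 string in L(R) \ L(S).

yy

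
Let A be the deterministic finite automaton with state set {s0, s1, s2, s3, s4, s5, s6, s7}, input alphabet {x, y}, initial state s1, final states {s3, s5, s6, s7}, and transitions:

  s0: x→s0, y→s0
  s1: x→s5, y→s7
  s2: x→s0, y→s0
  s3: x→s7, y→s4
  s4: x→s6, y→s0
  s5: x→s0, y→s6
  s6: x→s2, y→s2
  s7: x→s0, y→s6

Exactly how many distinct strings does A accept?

The useful subgraph on states {s1, s5, s6, s7} is acyclic, so L(A) is finite; the longest accepting path visits 3 useful states, giving maximum string length 2.
Counting accepting paths from s1 by length: 2 of length 1, 2 of length 2. Total 4.

4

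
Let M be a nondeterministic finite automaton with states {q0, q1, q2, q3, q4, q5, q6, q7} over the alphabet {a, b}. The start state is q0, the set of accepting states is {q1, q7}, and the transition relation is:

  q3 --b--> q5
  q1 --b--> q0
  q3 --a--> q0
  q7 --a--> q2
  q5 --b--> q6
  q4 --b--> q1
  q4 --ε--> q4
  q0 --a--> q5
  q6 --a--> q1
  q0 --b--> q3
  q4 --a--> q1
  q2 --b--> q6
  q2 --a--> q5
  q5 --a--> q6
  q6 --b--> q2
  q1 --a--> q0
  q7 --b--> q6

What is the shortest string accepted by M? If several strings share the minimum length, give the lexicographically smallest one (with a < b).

A breadth-first search from q0 reaches an accepting state first via the path q0 → q5 → q6 → q1 on input aaa.
No string of length < 3 is accepted (BFS exhausts all shorter strings without reaching an accepting state), and aaa is the lexicographically least accepting string of length 3.

aaa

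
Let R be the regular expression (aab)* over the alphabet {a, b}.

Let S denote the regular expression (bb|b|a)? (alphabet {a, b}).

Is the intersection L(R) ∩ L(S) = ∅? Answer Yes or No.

The empty string ε is accepted by both R and S.
Hence L(R) ∩ L(S) ≠ ∅.

No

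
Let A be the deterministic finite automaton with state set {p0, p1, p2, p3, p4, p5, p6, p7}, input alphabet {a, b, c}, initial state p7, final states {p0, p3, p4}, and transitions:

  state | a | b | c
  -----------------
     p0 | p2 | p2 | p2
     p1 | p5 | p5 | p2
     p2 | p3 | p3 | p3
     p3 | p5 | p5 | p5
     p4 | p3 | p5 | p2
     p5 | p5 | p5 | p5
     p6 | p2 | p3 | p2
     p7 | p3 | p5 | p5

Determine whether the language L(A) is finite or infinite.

The useful states (reachable from p7 and able to reach an accepting state) are {p3, p7}.
Restricted to these states the transition graph has no cycle, so every accepting path has bounded length and L is finite.

finite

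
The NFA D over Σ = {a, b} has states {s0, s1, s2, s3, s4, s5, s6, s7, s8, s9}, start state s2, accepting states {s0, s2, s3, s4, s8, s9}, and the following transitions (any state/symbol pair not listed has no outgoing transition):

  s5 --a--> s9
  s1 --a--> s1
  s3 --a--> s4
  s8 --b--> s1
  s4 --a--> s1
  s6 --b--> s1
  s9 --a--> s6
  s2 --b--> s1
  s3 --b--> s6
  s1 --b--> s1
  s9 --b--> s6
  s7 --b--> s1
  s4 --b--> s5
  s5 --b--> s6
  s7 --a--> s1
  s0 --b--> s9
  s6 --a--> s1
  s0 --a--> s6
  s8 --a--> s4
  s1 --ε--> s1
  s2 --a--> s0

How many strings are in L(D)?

3

The useful subgraph on states {s0, s2, s9} is acyclic, so L(D) is finite; the longest accepting path visits 3 useful states, giving maximum string length 2.
Counting accepting paths from s2 by length: 1 of length 0, 1 of length 1, 1 of length 2. Total 3.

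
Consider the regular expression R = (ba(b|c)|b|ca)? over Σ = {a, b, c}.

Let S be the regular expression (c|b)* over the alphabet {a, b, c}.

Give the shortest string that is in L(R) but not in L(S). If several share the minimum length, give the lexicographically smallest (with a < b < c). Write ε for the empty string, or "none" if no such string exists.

ca

The string ca is accepted by R but not by S.
No shorter string lies in the difference, and ca is the lexicographically first length-2 string in L(R) \ L(S).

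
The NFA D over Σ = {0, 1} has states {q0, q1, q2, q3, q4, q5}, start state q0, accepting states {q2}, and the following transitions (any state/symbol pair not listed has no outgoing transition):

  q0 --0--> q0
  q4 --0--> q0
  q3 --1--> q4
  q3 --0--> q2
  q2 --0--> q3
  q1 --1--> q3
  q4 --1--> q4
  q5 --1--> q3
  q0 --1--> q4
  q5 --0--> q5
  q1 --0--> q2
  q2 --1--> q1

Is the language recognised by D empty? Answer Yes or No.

The states reachable from the start state are {q0, q4}.
None of the accepting states {q2} is reachable, so no string is accepted and L(D) = ∅.

Yes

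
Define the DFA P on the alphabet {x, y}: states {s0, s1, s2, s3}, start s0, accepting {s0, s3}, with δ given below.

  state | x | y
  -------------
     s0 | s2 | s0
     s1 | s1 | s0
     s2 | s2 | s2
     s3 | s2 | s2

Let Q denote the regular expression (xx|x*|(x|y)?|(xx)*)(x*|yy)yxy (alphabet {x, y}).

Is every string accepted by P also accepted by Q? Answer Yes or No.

No

The empty string ε is in L(P) but not in L(Q).
So L(P) ⊄ L(Q).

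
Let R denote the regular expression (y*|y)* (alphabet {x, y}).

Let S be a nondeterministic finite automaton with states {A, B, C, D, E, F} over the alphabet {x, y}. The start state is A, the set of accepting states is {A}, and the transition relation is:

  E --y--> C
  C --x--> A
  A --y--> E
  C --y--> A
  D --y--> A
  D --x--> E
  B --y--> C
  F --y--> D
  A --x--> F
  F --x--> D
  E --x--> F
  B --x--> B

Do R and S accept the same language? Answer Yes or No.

The string y is accepted by R but rejected by S.
So L(R) ≠ L(S).

No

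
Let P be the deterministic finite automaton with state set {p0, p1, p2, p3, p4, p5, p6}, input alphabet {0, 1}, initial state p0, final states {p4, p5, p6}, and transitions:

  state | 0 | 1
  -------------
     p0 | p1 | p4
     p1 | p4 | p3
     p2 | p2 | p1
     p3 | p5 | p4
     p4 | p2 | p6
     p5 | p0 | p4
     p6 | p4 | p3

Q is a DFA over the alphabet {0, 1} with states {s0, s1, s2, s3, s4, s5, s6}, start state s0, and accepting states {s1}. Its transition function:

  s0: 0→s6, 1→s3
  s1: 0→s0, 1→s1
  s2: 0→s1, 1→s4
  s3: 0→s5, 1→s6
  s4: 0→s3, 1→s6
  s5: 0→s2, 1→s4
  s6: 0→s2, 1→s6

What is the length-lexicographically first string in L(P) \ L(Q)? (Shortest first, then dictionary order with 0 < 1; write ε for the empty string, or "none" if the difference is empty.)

1

The string 1 is accepted by P but not by Q.
No shorter string lies in the difference, and 1 is the lexicographically first length-1 string in L(P) \ L(Q).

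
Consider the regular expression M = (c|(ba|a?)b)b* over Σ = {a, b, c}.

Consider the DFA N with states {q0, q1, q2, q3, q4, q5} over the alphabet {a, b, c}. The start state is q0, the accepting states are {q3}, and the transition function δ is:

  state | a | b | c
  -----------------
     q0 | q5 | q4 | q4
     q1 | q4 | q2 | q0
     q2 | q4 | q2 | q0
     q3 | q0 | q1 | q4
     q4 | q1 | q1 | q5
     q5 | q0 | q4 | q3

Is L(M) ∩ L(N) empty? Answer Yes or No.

Converting the expression M to a DFA (subset construction, then merging equivalent states) gives the minimal DFA with states {m0, m1, m2, m3, m4}, start state m0, accepting states {m2, m3} and transitions m0: a→m1, b→m2, c→m3; m1: a→m4, b→m3, c→m4; m2: a→m1, b→m3, c→m4; m3: a→m4, b→m3, c→m4; m4: a→m4, b→m4, c→m4.
Exploring the product automaton M × N from the start pair (m0, q0), following both machines on each input symbol, reaches 13 state pairs: (m0, q0), (m1, q5), (m2, q4), (m3, q4), (m4, q0), (m4, q3), (m1, q1), (m3, q1), (m4, q5), (m4, q1), (m4, q4), (m3, q2), (m4, q2).
M accepts in {m2, m3} and N accepts in {q3}; no reachable pair has both components accepting, so no string drives both machines to acceptance simultaneously and L(M) ∩ L(N) = ∅.
So no string is accepted by both, and the intersection is empty.

Yes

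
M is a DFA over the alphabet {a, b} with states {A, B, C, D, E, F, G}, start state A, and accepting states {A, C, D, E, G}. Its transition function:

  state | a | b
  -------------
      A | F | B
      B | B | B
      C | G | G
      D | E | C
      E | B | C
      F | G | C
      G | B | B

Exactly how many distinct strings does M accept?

5

The useful subgraph on states {A, C, F, G} is acyclic, so L(M) is finite; the longest accepting path visits 4 useful states, giving maximum string length 3.
Counting accepting paths from A by length: 1 of length 0, 2 of length 2, 2 of length 3. Total 5.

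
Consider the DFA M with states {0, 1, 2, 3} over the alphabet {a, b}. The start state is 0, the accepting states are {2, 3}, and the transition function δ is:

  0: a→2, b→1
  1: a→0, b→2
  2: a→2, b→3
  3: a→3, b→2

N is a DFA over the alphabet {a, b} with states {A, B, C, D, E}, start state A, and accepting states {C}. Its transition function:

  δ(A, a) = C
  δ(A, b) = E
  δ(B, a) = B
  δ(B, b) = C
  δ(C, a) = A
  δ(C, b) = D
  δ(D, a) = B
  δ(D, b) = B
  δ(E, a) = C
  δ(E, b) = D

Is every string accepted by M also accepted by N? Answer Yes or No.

No

The string aa is in L(M) but not in L(N).
So L(M) ⊄ L(N).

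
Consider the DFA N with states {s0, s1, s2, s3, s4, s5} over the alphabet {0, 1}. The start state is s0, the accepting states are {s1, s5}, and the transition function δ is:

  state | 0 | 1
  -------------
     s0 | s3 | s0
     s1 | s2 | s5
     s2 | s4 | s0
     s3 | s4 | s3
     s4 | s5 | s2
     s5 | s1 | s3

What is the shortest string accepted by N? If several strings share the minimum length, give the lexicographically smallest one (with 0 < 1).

A breadth-first search from s0 reaches an accepting state first via the path s0 → s3 → s4 → s5 on input 000.
No string of length < 3 is accepted (BFS exhausts all shorter strings without reaching an accepting state), and 000 is the lexicographically least accepting string of length 3.

000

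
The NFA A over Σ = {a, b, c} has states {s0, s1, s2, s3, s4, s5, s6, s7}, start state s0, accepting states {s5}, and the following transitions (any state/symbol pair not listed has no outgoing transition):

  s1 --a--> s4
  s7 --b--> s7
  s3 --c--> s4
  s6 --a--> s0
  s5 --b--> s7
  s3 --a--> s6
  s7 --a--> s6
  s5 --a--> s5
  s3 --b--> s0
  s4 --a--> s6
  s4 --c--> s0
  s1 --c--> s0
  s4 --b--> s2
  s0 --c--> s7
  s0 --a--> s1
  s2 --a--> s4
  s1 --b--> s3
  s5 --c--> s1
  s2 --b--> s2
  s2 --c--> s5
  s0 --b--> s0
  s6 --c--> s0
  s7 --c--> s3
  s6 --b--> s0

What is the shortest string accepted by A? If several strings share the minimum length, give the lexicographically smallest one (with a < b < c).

aabc

A breadth-first search from s0 reaches an accepting state first via the path s0 → s1 → s4 → s2 → s5 on input aabc.
No string of length < 4 is accepted (BFS exhausts all shorter strings without reaching an accepting state), and aabc is the lexicographically least accepting string of length 4.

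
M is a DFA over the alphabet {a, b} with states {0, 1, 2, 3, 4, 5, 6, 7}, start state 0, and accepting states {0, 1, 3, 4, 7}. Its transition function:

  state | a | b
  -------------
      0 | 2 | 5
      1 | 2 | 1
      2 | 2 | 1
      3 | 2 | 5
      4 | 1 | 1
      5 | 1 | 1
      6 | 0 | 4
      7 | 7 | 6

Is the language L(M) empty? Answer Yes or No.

The empty string ε is accepted: the run 0 ends in the accepting state 0.
Since at least one string is accepted, L(M) is not empty.

No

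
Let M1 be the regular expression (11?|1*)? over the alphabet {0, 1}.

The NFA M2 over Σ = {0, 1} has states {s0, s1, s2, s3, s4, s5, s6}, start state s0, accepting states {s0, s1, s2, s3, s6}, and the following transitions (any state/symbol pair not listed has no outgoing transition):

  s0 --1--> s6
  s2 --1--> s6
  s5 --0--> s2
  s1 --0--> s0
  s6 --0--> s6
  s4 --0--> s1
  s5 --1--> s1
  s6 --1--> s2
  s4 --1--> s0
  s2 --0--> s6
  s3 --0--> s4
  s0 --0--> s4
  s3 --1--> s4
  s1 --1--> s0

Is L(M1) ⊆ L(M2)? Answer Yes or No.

Converting the expression M1 to a DFA (subset construction, then merging equivalent states) gives the minimal DFA with states {r0, r1}, start state r0, accepting states {r0} and transitions r0: 0→r1, 1→r0; r1: 0→r1, 1→r1.
Exploring the product automaton M1 × M2 from the start pair (r0, s0), following both machines on each input symbol, reaches 8 state pairs: (r0, s0), (r1, s4), (r0, s6), (r1, s1), (r1, s0), (r1, s6), (r0, s2), (r1, s2).
M1 accepts in {r0} and M2 accepts in {s0, s1, s2, s3, s6}. The reachable pairs whose M1-component is accepting are (r0, s0), (r0, s6), (r0, s2); in each of them the M2-component is accepting too, so the product for L(M1) \ L(M2) (M1-component accepting, M2-component rejecting) has no reachable accepting pair and the difference is empty.
Hence every string in L(M1) is also in L(M2).

Yes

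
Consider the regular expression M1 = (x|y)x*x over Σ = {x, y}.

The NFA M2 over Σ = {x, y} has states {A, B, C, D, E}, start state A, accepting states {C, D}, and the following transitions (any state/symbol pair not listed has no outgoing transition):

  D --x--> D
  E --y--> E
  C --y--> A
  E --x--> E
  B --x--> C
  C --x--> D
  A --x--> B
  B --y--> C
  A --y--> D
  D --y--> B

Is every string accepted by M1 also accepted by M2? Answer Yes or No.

Yes

Converting the expression M1 to a DFA (subset construction, then merging equivalent states) gives the minimal DFA with states {r0, r1, r2, r3}, start state r0, accepting states {r2} and transitions r0: x→r1, y→r1; r1: x→r2, y→r3; r2: x→r2, y→r3; r3: x→r3, y→r3.
Exploring the product automaton M1 × M2 from the start pair (r0, A), following both machines on each input symbol, reaches 9 state pairs: (r0, A), (r1, B), (r1, D), (r2, C), (r3, C), (r2, D), (r3, B), (r3, A), (r3, D).
M1 accepts in {r2} and M2 accepts in {C, D}. The reachable pairs whose M1-component is accepting are (r2, C), (r2, D); in each of them the M2-component is accepting too, so the product for L(M1) \ L(M2) (M1-component accepting, M2-component rejecting) has no reachable accepting pair and the difference is empty.
Hence every string in L(M1) is also in L(M2).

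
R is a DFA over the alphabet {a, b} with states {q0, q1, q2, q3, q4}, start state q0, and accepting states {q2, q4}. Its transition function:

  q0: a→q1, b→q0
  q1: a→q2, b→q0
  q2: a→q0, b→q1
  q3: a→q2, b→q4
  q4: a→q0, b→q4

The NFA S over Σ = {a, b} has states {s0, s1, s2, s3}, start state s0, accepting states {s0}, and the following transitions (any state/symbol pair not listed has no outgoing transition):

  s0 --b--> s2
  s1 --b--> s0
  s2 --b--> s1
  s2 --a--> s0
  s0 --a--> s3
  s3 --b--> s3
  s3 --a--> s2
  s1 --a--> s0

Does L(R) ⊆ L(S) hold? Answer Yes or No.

The string aa is in L(R) but not in L(S).
So L(R) ⊄ L(S).

No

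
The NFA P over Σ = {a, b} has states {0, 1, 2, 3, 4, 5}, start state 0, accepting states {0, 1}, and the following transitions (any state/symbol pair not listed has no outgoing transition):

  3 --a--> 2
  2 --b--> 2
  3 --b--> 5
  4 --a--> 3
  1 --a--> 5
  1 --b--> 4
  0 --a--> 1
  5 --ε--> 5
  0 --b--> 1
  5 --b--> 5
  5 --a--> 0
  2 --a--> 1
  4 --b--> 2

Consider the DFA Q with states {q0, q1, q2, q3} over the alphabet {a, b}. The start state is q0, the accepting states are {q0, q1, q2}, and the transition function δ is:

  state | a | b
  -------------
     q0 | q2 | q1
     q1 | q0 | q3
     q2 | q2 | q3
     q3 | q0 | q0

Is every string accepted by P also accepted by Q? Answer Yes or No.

No

The string aaab is in L(P) but not in L(Q).
So L(P) ⊄ L(Q).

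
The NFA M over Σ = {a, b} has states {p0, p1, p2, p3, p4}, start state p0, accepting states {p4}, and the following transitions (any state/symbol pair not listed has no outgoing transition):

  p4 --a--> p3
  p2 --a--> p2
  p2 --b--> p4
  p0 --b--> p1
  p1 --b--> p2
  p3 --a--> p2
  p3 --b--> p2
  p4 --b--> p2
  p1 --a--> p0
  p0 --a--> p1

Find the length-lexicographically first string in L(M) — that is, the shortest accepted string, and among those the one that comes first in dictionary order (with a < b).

abb

A breadth-first search from p0 reaches an accepting state first via the path p0 → p1 → p2 → p4 on input abb.
No string of length < 3 is accepted (BFS exhausts all shorter strings without reaching an accepting state), and abb is the lexicographically least accepting string of length 3.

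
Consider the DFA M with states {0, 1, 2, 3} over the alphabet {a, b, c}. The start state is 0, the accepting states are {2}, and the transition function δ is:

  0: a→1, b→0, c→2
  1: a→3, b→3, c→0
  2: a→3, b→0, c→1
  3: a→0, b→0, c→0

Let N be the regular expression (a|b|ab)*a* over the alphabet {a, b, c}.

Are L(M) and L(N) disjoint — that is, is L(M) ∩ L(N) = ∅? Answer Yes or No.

Yes

Converting the expression N to a DFA (subset construction, then merging equivalent states) gives the minimal DFA with states {n0, n1}, start state n0, accepting states {n0} and transitions n0: a→n0, b→n0, c→n1; n1: a→n1, b→n1, c→n1.
Exploring the product automaton M × N from the start pair (0, n0), following both machines on each input symbol, reaches 7 state pairs: (0, n0), (1, n0), (2, n1), (3, n0), (0, n1), (3, n1), (1, n1).
M accepts in {2} and N accepts in {n0}; no reachable pair has both components accepting, so no string drives both machines to acceptance simultaneously and L(M) ∩ L(N) = ∅.
So no string is accepted by both, and the intersection is empty.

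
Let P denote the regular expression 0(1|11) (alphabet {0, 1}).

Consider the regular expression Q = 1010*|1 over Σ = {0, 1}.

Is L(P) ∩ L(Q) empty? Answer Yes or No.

Yes

Converting the expression P to a DFA (subset construction, then merging equivalent states) gives the minimal DFA with states {p0, p1, p2, p3, p4}, start state p0, accepting states {p3, p4} and transitions p0: 0→p1, 1→p2; p1: 0→p2, 1→p3; p2: 0→p2, 1→p2; p3: 0→p2, 1→p4; p4: 0→p2, 1→p2.
Converting the expression Q to a DFA (subset construction, then merging equivalent states) gives the minimal DFA with states {q0, q1, q2, q3, q4}, start state q0, accepting states {q2, q4} and transitions q0: 0→q1, 1→q2; q1: 0→q1, 1→q1; q2: 0→q3, 1→q1; q3: 0→q1, 1→q4; q4: 0→q4, 1→q1.
Exploring the product automaton P × Q from the start pair (p0, q0), following both machines on each input symbol, reaches 8 state pairs: (p0, q0), (p1, q1), (p2, q2), (p2, q1), (p3, q1), (p2, q3), (p4, q1), (p2, q4).
P accepts in {p3, p4} and Q accepts in {q2, q4}; no reachable pair has both components accepting, so no string drives both machines to acceptance simultaneously and L(P) ∩ L(Q) = ∅.
So no string is accepted by both, and the intersection is empty.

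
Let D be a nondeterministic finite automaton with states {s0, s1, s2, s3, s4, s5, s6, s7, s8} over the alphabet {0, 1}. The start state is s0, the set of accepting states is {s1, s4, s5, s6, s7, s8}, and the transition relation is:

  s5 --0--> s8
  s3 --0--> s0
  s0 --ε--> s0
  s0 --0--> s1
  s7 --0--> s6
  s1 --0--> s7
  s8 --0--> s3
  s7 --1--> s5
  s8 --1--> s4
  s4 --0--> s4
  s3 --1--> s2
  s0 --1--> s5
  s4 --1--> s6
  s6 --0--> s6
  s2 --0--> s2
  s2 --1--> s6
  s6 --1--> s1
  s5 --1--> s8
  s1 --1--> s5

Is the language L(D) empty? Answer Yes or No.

No

The string 0 is accepted: the run s0 → s1 ends in the accepting state s1.
Since at least one string is accepted, L(D) is not empty.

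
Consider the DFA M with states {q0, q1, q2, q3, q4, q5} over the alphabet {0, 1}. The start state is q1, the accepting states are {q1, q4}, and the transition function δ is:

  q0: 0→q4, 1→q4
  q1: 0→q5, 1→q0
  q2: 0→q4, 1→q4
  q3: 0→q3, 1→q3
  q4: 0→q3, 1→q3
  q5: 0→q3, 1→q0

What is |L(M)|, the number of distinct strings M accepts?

The useful subgraph on states {q0, q1, q4, q5} is acyclic, so L(M) is finite; the longest accepting path visits 4 useful states, giving maximum string length 3.
Counting accepting paths from q1 by length: 1 of length 0, 2 of length 2, 2 of length 3. Total 5.

5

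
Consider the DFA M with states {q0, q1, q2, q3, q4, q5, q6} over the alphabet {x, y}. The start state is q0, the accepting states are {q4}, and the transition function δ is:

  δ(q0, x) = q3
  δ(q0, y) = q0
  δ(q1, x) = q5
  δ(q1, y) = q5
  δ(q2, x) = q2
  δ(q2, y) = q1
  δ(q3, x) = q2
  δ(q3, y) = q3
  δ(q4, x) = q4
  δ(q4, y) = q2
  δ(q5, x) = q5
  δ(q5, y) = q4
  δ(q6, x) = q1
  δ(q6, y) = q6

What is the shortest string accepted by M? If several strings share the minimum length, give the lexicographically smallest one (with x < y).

xxyxy

A breadth-first search from q0 reaches an accepting state first via the path q0 → q3 → q2 → q1 → q5 → q4 on input xxyxy.
No string of length < 5 is accepted (BFS exhausts all shorter strings without reaching an accepting state), and xxyxy is the lexicographically least accepting string of length 5.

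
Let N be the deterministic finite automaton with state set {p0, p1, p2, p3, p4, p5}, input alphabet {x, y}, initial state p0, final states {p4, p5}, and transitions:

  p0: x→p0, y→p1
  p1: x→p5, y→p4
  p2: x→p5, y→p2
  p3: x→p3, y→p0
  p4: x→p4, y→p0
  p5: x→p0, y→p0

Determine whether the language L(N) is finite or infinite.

infinite

State p0 is reachable from the start and can reach an accepting state, and it lies on the cycle p0 → p0.
Traversing that cycle any number of times yields accepted strings of unbounded length, so the language is infinite.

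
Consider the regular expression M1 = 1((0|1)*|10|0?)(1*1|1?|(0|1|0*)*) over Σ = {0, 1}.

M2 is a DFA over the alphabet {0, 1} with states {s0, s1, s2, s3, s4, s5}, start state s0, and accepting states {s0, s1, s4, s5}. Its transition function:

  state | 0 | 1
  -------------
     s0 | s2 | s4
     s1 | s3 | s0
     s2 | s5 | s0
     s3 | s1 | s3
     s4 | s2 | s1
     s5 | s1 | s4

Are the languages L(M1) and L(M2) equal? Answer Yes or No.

No

The string 10 is accepted by M1 but rejected by M2.
So L(M1) ≠ L(M2).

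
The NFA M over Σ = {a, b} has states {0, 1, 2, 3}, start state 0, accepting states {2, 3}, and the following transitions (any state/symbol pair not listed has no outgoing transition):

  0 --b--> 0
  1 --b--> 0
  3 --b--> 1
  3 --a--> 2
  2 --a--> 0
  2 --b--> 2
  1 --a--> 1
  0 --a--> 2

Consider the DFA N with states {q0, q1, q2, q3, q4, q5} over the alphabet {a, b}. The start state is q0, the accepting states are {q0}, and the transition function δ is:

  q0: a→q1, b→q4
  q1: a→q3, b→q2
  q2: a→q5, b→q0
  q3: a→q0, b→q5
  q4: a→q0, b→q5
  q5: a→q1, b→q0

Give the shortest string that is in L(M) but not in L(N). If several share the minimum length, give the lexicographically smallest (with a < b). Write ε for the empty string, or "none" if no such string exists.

a

The string a is accepted by M but not by N.
No shorter string lies in the difference, and a is the lexicographically first length-1 string in L(M) \ L(N).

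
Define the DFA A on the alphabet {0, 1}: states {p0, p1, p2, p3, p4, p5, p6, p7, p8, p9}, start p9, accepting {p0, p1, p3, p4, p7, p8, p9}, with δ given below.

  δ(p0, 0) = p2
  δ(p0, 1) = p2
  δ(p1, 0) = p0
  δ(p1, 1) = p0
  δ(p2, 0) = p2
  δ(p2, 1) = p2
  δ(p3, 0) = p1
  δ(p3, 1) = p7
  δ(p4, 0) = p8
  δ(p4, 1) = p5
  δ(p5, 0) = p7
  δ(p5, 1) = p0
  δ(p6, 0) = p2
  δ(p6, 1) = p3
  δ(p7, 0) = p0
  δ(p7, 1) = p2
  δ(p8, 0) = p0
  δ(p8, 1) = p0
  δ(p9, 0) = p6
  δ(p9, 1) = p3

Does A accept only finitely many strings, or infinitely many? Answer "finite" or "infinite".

The useful states (reachable from p9 and able to reach an accepting state) are {p0, p1, p3, p6, p7, p9}.
Restricted to these states the transition graph has no cycle, so every accepting path has bounded length and L is finite.

finite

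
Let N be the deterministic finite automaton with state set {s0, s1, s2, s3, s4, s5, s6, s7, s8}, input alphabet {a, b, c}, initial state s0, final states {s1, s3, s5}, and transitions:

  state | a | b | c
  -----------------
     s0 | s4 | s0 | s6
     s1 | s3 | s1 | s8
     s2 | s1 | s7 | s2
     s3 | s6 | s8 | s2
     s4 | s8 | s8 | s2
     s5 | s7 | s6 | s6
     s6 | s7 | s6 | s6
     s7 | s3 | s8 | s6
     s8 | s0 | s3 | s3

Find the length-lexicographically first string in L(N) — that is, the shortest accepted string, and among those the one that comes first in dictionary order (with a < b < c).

A breadth-first search from s0 reaches an accepting state first via the path s0 → s4 → s8 → s3 on input aab.
No string of length < 3 is accepted (BFS exhausts all shorter strings without reaching an accepting state), and aab is the lexicographically least accepting string of length 3.

aab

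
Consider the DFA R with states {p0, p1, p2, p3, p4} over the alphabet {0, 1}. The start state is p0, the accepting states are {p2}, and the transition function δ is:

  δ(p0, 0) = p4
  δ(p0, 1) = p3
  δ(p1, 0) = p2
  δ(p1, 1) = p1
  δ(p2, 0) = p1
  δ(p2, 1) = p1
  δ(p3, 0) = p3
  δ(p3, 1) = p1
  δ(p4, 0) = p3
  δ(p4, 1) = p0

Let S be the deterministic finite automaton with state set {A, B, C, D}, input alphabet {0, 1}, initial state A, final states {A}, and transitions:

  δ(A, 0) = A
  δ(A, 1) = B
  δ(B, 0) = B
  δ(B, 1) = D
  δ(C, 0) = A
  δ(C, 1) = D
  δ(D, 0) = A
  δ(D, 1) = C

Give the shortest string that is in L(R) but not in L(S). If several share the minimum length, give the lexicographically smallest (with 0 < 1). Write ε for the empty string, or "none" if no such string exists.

The string 0010 is accepted by R but not by S.
No shorter string lies in the difference, and 0010 is the lexicographically first length-4 string in L(R) \ L(S).

0010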